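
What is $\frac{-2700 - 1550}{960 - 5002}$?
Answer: $\frac{2125}{2021} \approx 1.0515$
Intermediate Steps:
$\frac{-2700 - 1550}{960 - 5002} = - \frac{4250}{-4042} = \left(-4250\right) \left(- \frac{1}{4042}\right) = \frac{2125}{2021}$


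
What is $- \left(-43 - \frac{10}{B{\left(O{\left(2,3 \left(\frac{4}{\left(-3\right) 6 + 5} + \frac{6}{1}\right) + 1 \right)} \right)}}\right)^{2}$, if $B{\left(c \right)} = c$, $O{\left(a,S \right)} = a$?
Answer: $-2304$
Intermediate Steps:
$- \left(-43 - \frac{10}{B{\left(O{\left(2,3 \left(\frac{4}{\left(-3\right) 6 + 5} + \frac{6}{1}\right) + 1 \right)} \right)}}\right)^{2} = - \left(-43 - \frac{10}{2}\right)^{2} = - \left(-43 - 5\right)^{2} = - \left(-48\right)^{2} = \left(-1\right) 2304 = -2304$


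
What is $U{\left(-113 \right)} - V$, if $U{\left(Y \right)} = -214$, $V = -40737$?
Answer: $40523$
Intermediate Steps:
$U{\left(-113 \right)} - V = -214 - -40737 = -214 + 40737 = 40523$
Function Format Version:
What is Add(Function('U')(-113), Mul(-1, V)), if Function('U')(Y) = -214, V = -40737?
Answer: 40523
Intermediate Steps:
Add(Function('U')(-113), Mul(-1, V)) = Add(-214, Mul(-1, -40737)) = Add(-214, 40737) = 40523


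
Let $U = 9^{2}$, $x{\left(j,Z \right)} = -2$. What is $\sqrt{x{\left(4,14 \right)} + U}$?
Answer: $\sqrt{79} \approx 8.8882$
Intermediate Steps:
$U = 81$
$\sqrt{x{\left(4,14 \right)} + U} = \sqrt{-2 + 81} = \sqrt{79}$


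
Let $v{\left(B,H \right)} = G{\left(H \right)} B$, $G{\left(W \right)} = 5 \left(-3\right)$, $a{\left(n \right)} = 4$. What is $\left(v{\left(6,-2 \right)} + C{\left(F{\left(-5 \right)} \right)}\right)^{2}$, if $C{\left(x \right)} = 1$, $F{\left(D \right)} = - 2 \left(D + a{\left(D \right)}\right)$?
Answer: $7921$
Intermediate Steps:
$G{\left(W \right)} = -15$
$F{\left(D \right)} = -8 - 2 D$ ($F{\left(D \right)} = - 2 \left(D + 4\right) = - 2 \left(4 + D\right) = -8 - 2 D$)
$v{\left(B,H \right)} = - 15 B$
$\left(v{\left(6,-2 \right)} + C{\left(F{\left(-5 \right)} \right)}\right)^{2} = \left(\left(-15\right) 6 + 1\right)^{2} = \left(-90 + 1\right)^{2} = \left(-89\right)^{2} = 7921$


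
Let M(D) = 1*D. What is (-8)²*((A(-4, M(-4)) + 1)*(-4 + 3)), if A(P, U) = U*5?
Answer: 1216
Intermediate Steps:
M(D) = D
A(P, U) = 5*U
(-8)²*((A(-4, M(-4)) + 1)*(-4 + 3)) = (-8)²*((5*(-4) + 1)*(-4 + 3)) = 64*((-20 + 1)*(-1)) = 64*(-19*(-1)) = 64*19 = 1216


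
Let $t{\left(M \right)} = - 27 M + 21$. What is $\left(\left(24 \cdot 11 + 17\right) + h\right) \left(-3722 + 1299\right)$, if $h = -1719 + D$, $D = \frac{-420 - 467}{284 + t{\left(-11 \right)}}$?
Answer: $\frac{2099682149}{602} \approx 3.4878 \cdot 10^{6}$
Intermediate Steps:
$t{\left(M \right)} = 21 - 27 M$
$D = - \frac{887}{602}$ ($D = \frac{-420 - 467}{284 + \left(21 - -297\right)} = - \frac{887}{284 + \left(21 + 297\right)} = - \frac{887}{284 + 318} = - \frac{887}{602} \approx -1.4734$)
$h = - \frac{1035725}{602}$ ($h = -1719 - \frac{887}{602} = - \frac{1035725}{602} \approx -1720.5$)
$\left(\left(24 \cdot 11 + 17\right) + h\right) \left(-3722 + 1299\right) = \left(\left(24 \cdot 11 + 17\right) - \frac{1035725}{602}\right) \left(-3722 + 1299\right) = \left(\left(264 + 17\right) - \frac{1035725}{602}\right) \left(-2423\right) = \left(281 - \frac{1035725}{602}\right) \left(-2423\right) = \left(- \frac{866563}{602}\right) \left(-2423\right) = \frac{2099682149}{602}$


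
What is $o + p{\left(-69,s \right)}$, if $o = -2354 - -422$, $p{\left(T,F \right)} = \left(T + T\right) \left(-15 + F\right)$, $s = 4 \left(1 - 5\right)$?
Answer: $2346$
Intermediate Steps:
$s = -16$ ($s = 4 \left(-4\right) = -16$)
$p{\left(T,F \right)} = 2 T \left(-15 + F\right)$
$o = -1932$ ($o = -2354 + 422 = -1932$)
$o + p{\left(-69,s \right)} = -1932 + 2 \left(-69\right) \left(-15 - 16\right) = -1932 + 2 \left(-69\right) \left(-31\right) = -1932 + 4278 = 2346$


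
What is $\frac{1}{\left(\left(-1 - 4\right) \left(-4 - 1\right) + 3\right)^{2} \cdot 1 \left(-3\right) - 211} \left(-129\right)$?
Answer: $\frac{129}{2563} \approx 0.050332$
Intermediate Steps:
$\frac{1}{\left(\left(-1 - 4\right) \left(-4 - 1\right) + 3\right)^{2} \cdot 1 \left(-3\right) - 211} \left(-129\right) = \frac{1}{\left(\left(-5\right) \left(-5\right) + 3\right)^{2} \cdot 1 \left(-3\right) - 211} \left(-129\right) = \frac{1}{\left(25 + 3\right)^{2} \cdot 1 \left(-3\right) - 211} \left(-129\right) = \frac{1}{28^{2} \cdot 1 \left(-3\right) - 211} \left(-129\right) = \frac{1}{784 \cdot 1 \left(-3\right) - 211} \left(-129\right) = \frac{1}{784 \left(-3\right) - 211} \left(-129\right) = \frac{1}{-2352 - 211} \left(-129\right) = \frac{1}{-2563} \left(-129\right) = \left(- \frac{1}{2563}\right) \left(-129\right) = \frac{129}{2563}$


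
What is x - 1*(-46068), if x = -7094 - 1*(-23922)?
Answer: 62896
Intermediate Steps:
x = 16828 (x = -7094 + 23922 = 16828)
x - 1*(-46068) = 16828 - 1*(-46068) = 16828 + 46068 = 62896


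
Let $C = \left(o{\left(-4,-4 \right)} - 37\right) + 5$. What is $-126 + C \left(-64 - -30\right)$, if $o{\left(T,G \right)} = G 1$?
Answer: $1098$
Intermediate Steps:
$o{\left(T,G \right)} = G$
$C = -36$ ($C = \left(-4 - 37\right) + 5 = -41 + 5 = -36$)
$-126 + C \left(-64 - -30\right) = -126 - 36 \left(-64 - -30\right) = -126 - 36 \left(-64 + 30\right) = -126 - -1224 = -126 + 1224 = 1098$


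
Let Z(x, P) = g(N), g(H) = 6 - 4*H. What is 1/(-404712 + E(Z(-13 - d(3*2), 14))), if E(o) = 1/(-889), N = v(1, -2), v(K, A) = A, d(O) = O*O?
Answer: -889/359788969 ≈ -2.4709e-6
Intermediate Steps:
d(O) = O²
N = -2
Z(x, P) = 14 (Z(x, P) = 6 - 4*(-2) = 6 + 8 = 14)
E(o) = -1/889
1/(-404712 + E(Z(-13 - d(3*2), 14))) = 1/(-404712 - 1/889) = 1/(-359788969/889) = -889/359788969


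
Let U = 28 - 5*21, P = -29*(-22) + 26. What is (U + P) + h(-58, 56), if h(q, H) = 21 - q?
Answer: 666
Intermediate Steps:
P = 664 (P = 638 + 26 = 664)
U = -77 (U = 28 - 105 = -77)
(U + P) + h(-58, 56) = (-77 + 664) + (21 - 1*(-58)) = 587 + (21 + 58) = 587 + 79 = 666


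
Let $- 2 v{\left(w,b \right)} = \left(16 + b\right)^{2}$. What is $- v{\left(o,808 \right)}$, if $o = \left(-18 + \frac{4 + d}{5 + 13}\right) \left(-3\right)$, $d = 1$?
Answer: $339488$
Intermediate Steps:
$o = \frac{319}{6}$ ($o = \left(-18 + \frac{4 + 1}{5 + 13}\right) \left(-3\right) = \left(-18 + \frac{5}{18}\right) \left(-3\right) = \left(- \frac{319}{18}\right) \left(-3\right) = \frac{319}{6} \approx 53.167$)
$v{\left(w,b \right)} = - \frac{\left(16 + b\right)^{2}}{2}$
$- v{\left(o,808 \right)} = - \frac{\left(-1\right) \left(16 + 808\right)^{2}}{2} = - \frac{\left(-1\right) 824^{2}}{2} = - \frac{\left(-1\right) 678976}{2} = \left(-1\right) \left(-339488\right) = 339488$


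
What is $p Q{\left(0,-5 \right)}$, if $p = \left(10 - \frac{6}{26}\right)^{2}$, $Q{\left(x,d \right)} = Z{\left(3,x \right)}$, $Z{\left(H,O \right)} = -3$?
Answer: $- \frac{48387}{169} \approx -286.31$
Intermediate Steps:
$Q{\left(x,d \right)} = -3$
$p = \frac{16129}{169}$ ($p = \left(10 - \frac{3}{13}\right)^{2} = \left(\frac{127}{13}\right)^{2} = \frac{16129}{169} \approx 95.438$)
$p Q{\left(0,-5 \right)} = \frac{16129}{169} \left(-3\right) = - \frac{48387}{169}$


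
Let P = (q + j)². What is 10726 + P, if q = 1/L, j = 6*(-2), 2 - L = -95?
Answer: 102273503/9409 ≈ 10870.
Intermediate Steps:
L = 97 (L = 2 - 1*(-95) = 2 + 95 = 97)
j = -12
q = 1/97 ≈ 0.010309
P = 1352569/9409 (P = (1/97 - 12)² = (-1163/97)² = 1352569/9409 ≈ 143.75)
10726 + P = 10726 + 1352569/9409 = 102273503/9409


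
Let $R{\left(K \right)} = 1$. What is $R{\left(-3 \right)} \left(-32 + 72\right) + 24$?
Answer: $64$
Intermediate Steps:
$R{\left(-3 \right)} \left(-32 + 72\right) + 24 = 1 \left(-32 + 72\right) + 24 = 1 \cdot 40 + 24 = 40 + 24 = 64$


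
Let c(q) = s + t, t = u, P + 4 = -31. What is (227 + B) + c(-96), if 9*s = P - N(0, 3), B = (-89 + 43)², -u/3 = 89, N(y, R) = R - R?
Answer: 18649/9 ≈ 2072.1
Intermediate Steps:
N(y, R) = 0
u = -267 (u = -3*89 = -267)
P = -35 (P = -4 - 31 = -35)
t = -267
B = 2116 (B = (-46)² = 2116)
s = -35/9 (s = (-35 - 1*0)/9 = (-35 + 0)/9 = (⅑)*(-35) = -35/9 ≈ -3.8889)
c(q) = -2438/9 (c(q) = -35/9 - 267 = -2438/9)
(227 + B) + c(-96) = (227 + 2116) - 2438/9 = 2343 - 2438/9 = 18649/9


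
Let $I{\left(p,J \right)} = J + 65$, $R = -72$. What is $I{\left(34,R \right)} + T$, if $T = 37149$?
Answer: $37142$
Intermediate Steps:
$I{\left(p,J \right)} = 65 + J$
$I{\left(34,R \right)} + T = \left(65 - 72\right) + 37149 = -7 + 37149 = 37142$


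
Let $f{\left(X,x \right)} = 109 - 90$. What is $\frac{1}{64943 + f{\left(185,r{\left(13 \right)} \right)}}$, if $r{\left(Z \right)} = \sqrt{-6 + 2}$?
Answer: $\frac{1}{64962} \approx 1.5394 \cdot 10^{-5}$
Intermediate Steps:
$r{\left(Z \right)} = 2 i$ ($r{\left(Z \right)} = \sqrt{-4} = 2 i$)
$f{\left(X,x \right)} = 19$
$\frac{1}{64943 + f{\left(185,r{\left(13 \right)} \right)}} = \frac{1}{64943 + 19} = \frac{1}{64962}$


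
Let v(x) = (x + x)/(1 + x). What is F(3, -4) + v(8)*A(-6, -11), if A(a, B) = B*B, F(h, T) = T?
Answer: 1900/9 ≈ 211.11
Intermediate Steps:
v(x) = 2*x/(1 + x) (v(x) = (2*x)/(1 + x) = 2*x/(1 + x))
A(a, B) = B**2
F(3, -4) + v(8)*A(-6, -11) = -4 + (2*8/(1 + 8))*(-11)**2 = -4 + (2*8/9)*121 = -4 + (2*8*(1/9))*121 = -4 + (16/9)*121 = -4 + 1936/9 = 1900/9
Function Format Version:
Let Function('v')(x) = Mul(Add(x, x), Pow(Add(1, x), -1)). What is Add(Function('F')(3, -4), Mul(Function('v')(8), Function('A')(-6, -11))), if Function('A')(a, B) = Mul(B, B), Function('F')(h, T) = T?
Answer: Rational(1900, 9) ≈ 211.11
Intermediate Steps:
Function('v')(x) = Mul(2, x, Pow(Add(1, x), -1)) (Function('v')(x) = Mul(Mul(2, x), Pow(Add(1, x), -1)) = Mul(2, x, Pow(Add(1, x), -1)))
Function('A')(a, B) = Pow(B, 2)
Add(Function('F')(3, -4), Mul(Function('v')(8), Function('A')(-6, -11))) = Add(-4, Mul(Mul(2, 8, Pow(Add(1, 8), -1)), Pow(-11, 2))) = Add(-4, Mul(Mul(2, 8, Pow(9, -1)), 121)) = Add(-4, Mul(Mul(2, 8, Rational(1, 9)), 121)) = Add(-4, Mul(Rational(16, 9), 121)) = Add(-4, Rational(1936, 9)) = Rational(1900, 9)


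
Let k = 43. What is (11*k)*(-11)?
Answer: -5203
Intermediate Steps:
(11*k)*(-11) = (11*43)*(-11) = 473*(-11) = -5203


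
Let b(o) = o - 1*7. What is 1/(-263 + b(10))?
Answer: -1/260 ≈ -0.0038462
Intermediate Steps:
b(o) = -7 + o (b(o) = o - 7 = -7 + o)
1/(-263 + b(10)) = 1/(-263 + (-7 + 10)) = 1/(-263 + 3) = 1/(-260) = -1/260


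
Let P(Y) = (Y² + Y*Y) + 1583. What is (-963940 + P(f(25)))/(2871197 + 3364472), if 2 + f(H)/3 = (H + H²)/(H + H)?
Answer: -87289/566879 ≈ -0.15398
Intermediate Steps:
f(H) = -6 + 3*(H + H²)/(2*H) (f(H) = -6 + 3*((H + H²)/(H + H)) = -6 + 3*((H + H²)/((2*H))) = -6 + 3*((H + H²)*(1/(2*H))) = -6 + 3*((H + H²)/(2*H)) = -6 + 3*(H + H²)/(2*H))
P(Y) = 1583 + 2*Y² (P(Y) = (Y² + Y²) + 1583 = 2*Y² + 1583 = 1583 + 2*Y²)
(-963940 + P(f(25)))/(2871197 + 3364472) = (-963940 + (1583 + 2*(-9/2 + (3/2)*25)²))/(2871197 + 3364472) = (-963940 + (1583 + 2*(-9/2 + 75/2)²))/6235669 = (-963940 + (1583 + 2*33²))*(1/6235669) = (-963940 + (1583 + 2*1089))*(1/6235669) = (-963940 + (1583 + 2178))*(1/6235669) = (-963940 + 3761)*(1/6235669) = -960179*1/6235669 = -87289/566879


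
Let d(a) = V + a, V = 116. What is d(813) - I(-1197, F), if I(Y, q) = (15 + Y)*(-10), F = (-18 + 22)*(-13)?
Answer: -10891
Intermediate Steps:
d(a) = 116 + a
F = -52 (F = 4*(-13) = -52)
I(Y, q) = -150 - 10*Y
d(813) - I(-1197, F) = (116 + 813) - (-150 - 10*(-1197)) = 929 - (-150 + 11970) = 929 - 1*11820 = 929 - 11820 = -10891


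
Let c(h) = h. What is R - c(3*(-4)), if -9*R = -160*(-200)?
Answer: -31892/9 ≈ -3543.6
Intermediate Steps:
R = -32000/9 (R = -(-160)*(-200)/9 = -⅑*32000 = -32000/9 ≈ -3555.6)
R - c(3*(-4)) = -32000/9 - 3*(-4) = -32000/9 - 1*(-12) = -32000/9 + 12 = -31892/9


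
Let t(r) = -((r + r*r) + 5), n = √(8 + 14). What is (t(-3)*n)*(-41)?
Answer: 451*√22 ≈ 2115.4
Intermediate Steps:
n = √22 ≈ 4.6904
t(r) = -5 - r - r² (t(r) = -((r + r²) + 5) = -(5 + r + r²) = -5 - r - r²)
(t(-3)*n)*(-41) = ((-5 - 1*(-3) - 1*(-3)²)*√22)*(-41) = ((-5 + 3 - 1*9)*√22)*(-41) = ((-5 + 3 - 9)*√22)*(-41) = -11*√22*(-41) = 451*√22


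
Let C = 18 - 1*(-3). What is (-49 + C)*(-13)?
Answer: 364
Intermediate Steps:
C = 21 (C = 18 + 3 = 21)
(-49 + C)*(-13) = (-49 + 21)*(-13) = -28*(-13) = 364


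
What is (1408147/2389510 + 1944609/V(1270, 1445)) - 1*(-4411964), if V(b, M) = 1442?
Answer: 3801708944499111/861418355 ≈ 4.4133e+6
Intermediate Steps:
(1408147/2389510 + 1944609/V(1270, 1445)) - 1*(-4411964) = (1408147/2389510 + 1944609/1442) - 1*(-4411964) = (1408147*(1/2389510) + 1944609*(1/1442)) + 4411964 = (1408147/2389510 + 1944609/1442) + 4411964 = 1162173299891/861418355 + 4411964 = 3801708944499111/861418355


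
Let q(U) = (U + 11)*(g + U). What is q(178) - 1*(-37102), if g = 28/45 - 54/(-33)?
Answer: 3914398/55 ≈ 71171.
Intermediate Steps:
g = 1118/495 (g = 28*(1/45) - 54*(-1/33) = 28/45 + 18/11 = 1118/495 ≈ 2.2586)
q(U) = (11 + U)*(1118/495 + U) (q(U) = (U + 11)*(1118/495 + U) = (11 + U)*(1118/495 + U))
q(178) - 1*(-37102) = (1118/45 + 178² + (6563/495)*178) - 1*(-37102) = (1118/45 + 31684 + 1168214/495) + 37102 = 1873788/55 + 37102 = 3914398/55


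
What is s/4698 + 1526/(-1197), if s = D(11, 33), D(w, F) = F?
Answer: -37723/29754 ≈ -1.2678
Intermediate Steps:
s = 33
s/4698 + 1526/(-1197) = 33/4698 + 1526/(-1197) = 33*(1/4698) + 1526*(-1/1197) = 11/1566 - 218/171 = -37723/29754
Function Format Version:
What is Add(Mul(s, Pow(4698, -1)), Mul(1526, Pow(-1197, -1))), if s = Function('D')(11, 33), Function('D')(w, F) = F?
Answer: Rational(-37723, 29754) ≈ -1.2678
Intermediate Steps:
s = 33
Add(Mul(s, Pow(4698, -1)), Mul(1526, Pow(-1197, -1))) = Add(Mul(33, Pow(4698, -1)), Mul(1526, Pow(-1197, -1))) = Add(Mul(33, Rational(1, 4698)), Mul(1526, Rational(-1, 1197))) = Add(Rational(11, 1566), Rational(-218, 171)) = Rational(-37723, 29754)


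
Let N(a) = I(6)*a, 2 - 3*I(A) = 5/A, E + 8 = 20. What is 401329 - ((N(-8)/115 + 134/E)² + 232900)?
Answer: 721169704619/4284900 ≈ 1.6831e+5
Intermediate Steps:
E = 12 (E = -8 + 20 = 12)
I(A) = ⅔ - 5/(3*A)
N(a) = 7*a/18 (N(a) = ((⅓)*(-5 + 2*6)/6)*a = ((⅓)*(⅙)*(-5 + 12))*a = ((⅓)*(⅙)*7)*a = 7*a/18)
401329 - ((N(-8)/115 + 134/E)² + 232900) = 401329 - ((((7/18)*(-8))/115 + 134/12)² + 232900) = 401329 - ((-28/9*1/115 + 134*(1/12))² + 232900) = 401329 - ((-28/1035 + 67/6)² + 232900) = 401329 - ((23059/2070)² + 232900) = 401329 - (531717481/4284900 + 232900) = 401329 - 1*998484927481/4284900 = 401329 - 998484927481/4284900 = 721169704619/4284900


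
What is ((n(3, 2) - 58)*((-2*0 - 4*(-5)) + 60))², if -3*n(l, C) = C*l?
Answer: 23040000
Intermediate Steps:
n(l, C) = -C*l/3
((n(3, 2) - 58)*((-2*0 - 4*(-5)) + 60))² = ((-⅓*2*3 - 58)*((-2*0 - 4*(-5)) + 60))² = ((-2 - 58)*((0 + 20) + 60))² = (-60*(20 + 60))² = (-60*80)² = (-4800)² = 23040000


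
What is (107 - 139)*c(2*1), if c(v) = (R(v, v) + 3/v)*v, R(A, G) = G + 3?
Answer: -416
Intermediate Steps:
R(A, G) = 3 + G
c(v) = v*(3 + v + 3/v) (c(v) = ((3 + v) + 3/v)*v = (3 + v + 3/v)*v = v*(3 + v + 3/v))
(107 - 139)*c(2*1) = (107 - 139)*(3 + (2*1)*(3 + 2*1)) = -32*(3 + 2*(3 + 2)) = -32*(3 + 2*5) = -32*(3 + 10) = -32*13 = -416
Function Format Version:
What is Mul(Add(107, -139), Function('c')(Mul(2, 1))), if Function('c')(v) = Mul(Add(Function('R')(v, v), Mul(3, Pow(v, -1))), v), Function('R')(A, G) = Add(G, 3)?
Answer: -416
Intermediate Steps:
Function('R')(A, G) = Add(3, G)
Function('c')(v) = Mul(v, Add(3, v, Mul(3, Pow(v, -1)))) (Function('c')(v) = Mul(Add(Add(3, v), Mul(3, Pow(v, -1))), v) = Mul(Add(3, v, Mul(3, Pow(v, -1))), v) = Mul(v, Add(3, v, Mul(3, Pow(v, -1)))))
Mul(Add(107, -139), Function('c')(Mul(2, 1))) = Mul(Add(107, -139), Add(3, Mul(Mul(2, 1), Add(3, Mul(2, 1))))) = Mul(-32, Add(3, Mul(2, Add(3, 2)))) = Mul(-32, Add(3, Mul(2, 5))) = Mul(-32, Add(3, 10)) = Mul(-32, 13) = -416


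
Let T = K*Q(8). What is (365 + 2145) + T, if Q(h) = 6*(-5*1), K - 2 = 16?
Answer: 1970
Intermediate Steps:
K = 18 (K = 2 + 16 = 18)
Q(h) = -30 (Q(h) = 6*(-5) = -30)
T = -540 (T = 18*(-30) = -540)
(365 + 2145) + T = (365 + 2145) - 540 = 2510 - 540 = 1970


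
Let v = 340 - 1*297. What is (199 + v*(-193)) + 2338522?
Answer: 2330422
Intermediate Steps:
v = 43 (v = 340 - 297 = 43)
(199 + v*(-193)) + 2338522 = (199 + 43*(-193)) + 2338522 = (199 - 8299) + 2338522 = -8100 + 2338522 = 2330422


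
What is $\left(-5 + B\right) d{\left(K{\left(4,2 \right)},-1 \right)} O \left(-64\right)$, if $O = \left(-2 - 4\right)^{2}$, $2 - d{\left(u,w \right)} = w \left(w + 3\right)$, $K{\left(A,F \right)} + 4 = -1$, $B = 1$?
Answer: $36864$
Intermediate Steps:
$K{\left(A,F \right)} = -5$ ($K{\left(A,F \right)} = -4 - 1 = -5$)
$d{\left(u,w \right)} = 2 - w \left(3 + w\right)$ ($d{\left(u,w \right)} = 2 - w \left(w + 3\right) = 2 - w \left(3 + w\right)$)
$O = 36$ ($O = \left(-6\right)^{2} = 36$)
$\left(-5 + B\right) d{\left(K{\left(4,2 \right)},-1 \right)} O \left(-64\right) = \left(-5 + 1\right) \left(2 - \left(-1\right)^{2} - -3\right) 36 \left(-64\right) = - 4 \left(2 - 1 + 3\right) 36 \left(-64\right) = \left(-4\right) 4 \cdot 36 \left(-64\right) = \left(-16\right) 36 \left(-64\right) = \left(-576\right) \left(-64\right) = 36864$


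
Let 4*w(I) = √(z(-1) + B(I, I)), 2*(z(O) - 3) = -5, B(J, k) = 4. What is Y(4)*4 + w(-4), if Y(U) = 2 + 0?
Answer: 8 + 3*√2/8 ≈ 8.5303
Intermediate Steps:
z(O) = ½ (z(O) = 3 + (½)*(-5) = 3 - 5/2 = ½)
Y(U) = 2
w(I) = 3*√2/8 (w(I) = √(½ + 4)/4 = √(9/2)/4 = (3*√2/2)/4 = 3*√2/8)
Y(4)*4 + w(-4) = 2*4 + 3*√2/8 = 8 + 3*√2/8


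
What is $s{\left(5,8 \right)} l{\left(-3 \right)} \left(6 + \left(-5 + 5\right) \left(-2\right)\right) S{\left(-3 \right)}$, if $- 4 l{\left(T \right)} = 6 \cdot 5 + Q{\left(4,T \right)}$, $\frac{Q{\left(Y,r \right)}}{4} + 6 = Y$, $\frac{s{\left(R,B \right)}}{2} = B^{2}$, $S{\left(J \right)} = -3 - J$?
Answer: $0$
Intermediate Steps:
$s{\left(R,B \right)} = 2 B^{2}$
$Q{\left(Y,r \right)} = -24 + 4 Y$
$l{\left(T \right)} = - \frac{11}{2}$ ($l{\left(T \right)} = - \frac{6 \cdot 5 + \left(-24 + 4 \cdot 4\right)}{4} = - \frac{30 + \left(-24 + 16\right)}{4} = - \frac{30 - 8}{4} = \left(- \frac{1}{4}\right) 22 = - \frac{11}{2}$)
$s{\left(5,8 \right)} l{\left(-3 \right)} \left(6 + \left(-5 + 5\right) \left(-2\right)\right) S{\left(-3 \right)} = 2 \cdot 8^{2} \left(- \frac{11 \left(6 + \left(-5 + 5\right) \left(-2\right)\right)}{2}\right) \left(-3 - -3\right) = 2 \cdot 64 \left(- \frac{11 \left(6 + 0 \left(-2\right)\right)}{2}\right) \left(-3 + 3\right) = 128 \left(- \frac{11 \left(6 + 0\right)}{2}\right) 0 = 128 \left(\left(- \frac{11}{2}\right) 6\right) 0 = 128 \left(-33\right) 0 = \left(-4224\right) 0 = 0$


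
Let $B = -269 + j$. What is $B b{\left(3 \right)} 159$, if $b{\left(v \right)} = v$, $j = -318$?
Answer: $-279999$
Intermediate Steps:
$B = -587$ ($B = -269 - 318 = -587$)
$B b{\left(3 \right)} 159 = - 587 \cdot 3 \cdot 159 = \left(-587\right) 477 = -279999$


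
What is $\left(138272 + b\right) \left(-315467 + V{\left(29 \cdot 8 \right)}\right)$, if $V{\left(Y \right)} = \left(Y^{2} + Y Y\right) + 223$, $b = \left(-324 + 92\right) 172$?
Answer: $-20420803328$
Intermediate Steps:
$b = -39904$ ($b = \left(-232\right) 172 = -39904$)
$V{\left(Y \right)} = 223 + 2 Y^{2}$ ($V{\left(Y \right)} = \left(Y^{2} + Y^{2}\right) + 223 = 2 Y^{2} + 223 = 223 + 2 Y^{2}$)
$\left(138272 + b\right) \left(-315467 + V{\left(29 \cdot 8 \right)}\right) = \left(138272 - 39904\right) \left(-315467 + \left(223 + 2 \left(29 \cdot 8\right)^{2}\right)\right) = 98368 \left(-315467 + \left(223 + 2 \cdot 232^{2}\right)\right) = 98368 \left(-315467 + \left(223 + 2 \cdot 53824\right)\right) = 98368 \left(-315467 + \left(223 + 107648\right)\right) = 98368 \left(-315467 + 107871\right) = 98368 \left(-207596\right) = -20420803328$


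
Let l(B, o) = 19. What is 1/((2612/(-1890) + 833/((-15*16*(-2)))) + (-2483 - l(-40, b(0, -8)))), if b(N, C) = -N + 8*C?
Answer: -30240/75649793 ≈ -0.00039974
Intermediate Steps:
1/((2612/(-1890) + 833/((-15*16*(-2)))) + (-2483 - l(-40, b(0, -8)))) = 1/((2612/(-1890) + 833/((-15*16*(-2)))) + (-2483 - 1*19)) = 1/((2612*(-1/1890) + 833/((-240*(-2)))) + (-2483 - 19)) = 1/((-1306/945 + 833/480) - 2502) = 1/(10687/30240 - 2502) = 1/(-75649793/30240) = -30240/75649793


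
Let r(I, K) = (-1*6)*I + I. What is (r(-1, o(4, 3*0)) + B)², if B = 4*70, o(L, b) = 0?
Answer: 81225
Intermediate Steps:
r(I, K) = -5*I (r(I, K) = -6*I + I = -5*I)
B = 280
(r(-1, o(4, 3*0)) + B)² = (-5*(-1) + 280)² = (5 + 280)² = 285² = 81225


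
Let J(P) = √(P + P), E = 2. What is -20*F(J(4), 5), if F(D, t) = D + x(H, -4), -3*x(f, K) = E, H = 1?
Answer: 40/3 - 40*√2 ≈ -43.235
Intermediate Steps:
x(f, K) = -⅔ (x(f, K) = -⅓*2 = -⅔)
J(P) = √2*√P (J(P) = √(2*P) = √2*√P)
F(D, t) = -⅔ + D (F(D, t) = D - ⅔ = -⅔ + D)
-20*F(J(4), 5) = -20*(-⅔ + √2*√4) = -20*(-⅔ + √2*2) = -20*(-⅔ + 2*√2) = 40/3 - 40*√2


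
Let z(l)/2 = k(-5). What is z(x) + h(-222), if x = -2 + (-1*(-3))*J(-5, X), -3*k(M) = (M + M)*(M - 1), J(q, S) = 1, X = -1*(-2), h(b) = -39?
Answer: -79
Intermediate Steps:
X = 2
k(M) = -2*M*(-1 + M)/3 (k(M) = -(M + M)*(M - 1)/3 = -2*M*(-1 + M)/3)
x = 1 (x = -2 - 1*(-3)*1 = -2 + 3*1 = -2 + 3 = 1)
z(l) = -40 (z(l) = 2*((2/3)*(-5)*(1 - 1*(-5))) = 2*((2/3)*(-5)*(1 + 5)) = 2*((2/3)*(-5)*6) = 2*(-20) = -40)
z(x) + h(-222) = -40 - 39 = -79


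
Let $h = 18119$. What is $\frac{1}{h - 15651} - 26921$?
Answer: $- \frac{66441027}{2468} \approx -26921.0$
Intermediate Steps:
$\frac{1}{h - 15651} - 26921 = \frac{1}{18119 - 15651} - 26921 = \frac{1}{2468} - 26921 = - \frac{66441027}{2468}$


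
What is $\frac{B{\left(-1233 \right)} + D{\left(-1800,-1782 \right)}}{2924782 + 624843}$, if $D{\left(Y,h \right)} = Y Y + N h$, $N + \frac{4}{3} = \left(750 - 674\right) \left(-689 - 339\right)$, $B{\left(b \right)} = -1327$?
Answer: $\frac{28493029}{709925} \approx 40.135$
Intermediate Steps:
$N = - \frac{234388}{3}$ ($N = - \frac{4}{3} + \left(750 - 674\right) \left(-689 - 339\right) = - \frac{4}{3} + 76 \left(-1028\right) = - \frac{4}{3} - 78128 = - \frac{234388}{3} \approx -78129.0$)
$D{\left(Y,h \right)} = Y^{2} - \frac{234388 h}{3}$ ($D{\left(Y,h \right)} = Y Y - \frac{234388 h}{3} = Y^{2} - \frac{234388 h}{3}$)
$\frac{B{\left(-1233 \right)} + D{\left(-1800,-1782 \right)}}{2924782 + 624843} = \frac{-1327 + \left(\left(-1800\right)^{2} - -139226472\right)}{2924782 + 624843} = \frac{-1327 + \left(3240000 + 139226472\right)}{3549625} = \left(-1327 + 142466472\right) \frac{1}{3549625} = 142465145 \cdot \frac{1}{3549625} = \frac{28493029}{709925}$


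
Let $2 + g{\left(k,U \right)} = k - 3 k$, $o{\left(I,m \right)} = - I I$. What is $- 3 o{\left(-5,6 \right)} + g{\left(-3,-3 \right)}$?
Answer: $79$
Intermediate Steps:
$o{\left(I,m \right)} = - I^{2}$
$g{\left(k,U \right)} = -2 - 2 k$ ($g{\left(k,U \right)} = -2 + \left(k - 3 k\right) = -2 - 2 k$)
$- 3 o{\left(-5,6 \right)} + g{\left(-3,-3 \right)} = - 3 \left(- \left(-5\right)^{2}\right) - -4 = - 3 \left(\left(-1\right) 25\right) + \left(-2 + 6\right) = \left(-3\right) \left(-25\right) + 4 = 75 + 4 = 79$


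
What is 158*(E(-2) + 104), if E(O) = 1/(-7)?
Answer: 114866/7 ≈ 16409.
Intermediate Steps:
E(O) = -⅐
158*(E(-2) + 104) = 158*(-⅐ + 104) = 158*(727/7) = 114866/7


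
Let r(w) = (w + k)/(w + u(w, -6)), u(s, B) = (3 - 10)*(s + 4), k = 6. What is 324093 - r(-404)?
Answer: 388263613/1198 ≈ 3.2409e+5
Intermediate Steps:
u(s, B) = -28 - 7*s (u(s, B) = -7*(4 + s) = -28 - 7*s)
r(w) = (6 + w)/(-28 - 6*w) (r(w) = (w + 6)/(w + (-28 - 7*w)) = (6 + w)/(-28 - 6*w))
324093 - r(-404) = 324093 - (-6 - 1*(-404))/(2*(14 + 3*(-404))) = 324093 - (-6 + 404)/(2*(14 - 1212)) = 324093 - 398/(2*(-1198)) = 324093 - (-1)*398/(2*1198) = 324093 - 1*(-199/1198) = 324093 + 199/1198 = 388263613/1198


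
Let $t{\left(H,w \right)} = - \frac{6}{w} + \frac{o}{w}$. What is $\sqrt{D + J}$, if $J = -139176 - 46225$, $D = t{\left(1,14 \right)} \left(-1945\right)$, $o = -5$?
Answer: $\frac{i \sqrt{36039066}}{14} \approx 428.8 i$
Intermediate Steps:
$t{\left(H,w \right)} = - \frac{11}{w}$ ($t{\left(H,w \right)} = - \frac{6}{w} - \frac{5}{w} = - \frac{11}{w}$)
$D = \frac{21395}{14}$ ($D = - \frac{11}{14} \left(-1945\right) = \left(-11\right) \frac{1}{14} \left(-1945\right) = \left(- \frac{11}{14}\right) \left(-1945\right) = \frac{21395}{14} \approx 1528.2$)
$J = -185401$
$\sqrt{D + J} = \sqrt{\frac{21395}{14} - 185401} = \sqrt{- \frac{2574219}{14}} = \frac{i \sqrt{36039066}}{14}$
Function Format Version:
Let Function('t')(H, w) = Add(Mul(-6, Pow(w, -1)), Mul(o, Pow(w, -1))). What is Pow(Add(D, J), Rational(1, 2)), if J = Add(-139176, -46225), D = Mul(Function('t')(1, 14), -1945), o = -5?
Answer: Mul(Rational(1, 14), I, Pow(36039066, Rational(1, 2))) ≈ Mul(428.80, I)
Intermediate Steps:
Function('t')(H, w) = Mul(-11, Pow(w, -1)) (Function('t')(H, w) = Add(Mul(-6, Pow(w, -1)), Mul(-5, Pow(w, -1))) = Mul(-11, Pow(w, -1)))
D = Rational(21395, 14) (D = Mul(Mul(-11, Pow(14, -1)), -1945) = Mul(Mul(-11, Rational(1, 14)), -1945) = Mul(Rational(-11, 14), -1945) = Rational(21395, 14) ≈ 1528.2)
J = -185401
Pow(Add(D, J), Rational(1, 2)) = Pow(Add(Rational(21395, 14), -185401), Rational(1, 2)) = Pow(Rational(-2574219, 14), Rational(1, 2)) = Mul(Rational(1, 14), I, Pow(36039066, Rational(1, 2)))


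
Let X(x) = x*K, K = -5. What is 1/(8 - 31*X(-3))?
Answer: -1/457 ≈ -0.0021882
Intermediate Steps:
X(x) = -5*x (X(x) = x*(-5) = -5*x)
1/(8 - 31*X(-3)) = 1/(8 - (-155)*(-3)) = 1/(8 - 31*15) = 1/(8 - 465) = 1/(-457) = -1/457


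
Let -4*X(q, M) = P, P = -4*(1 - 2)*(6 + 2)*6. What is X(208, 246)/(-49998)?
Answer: 8/8333 ≈ 0.00096004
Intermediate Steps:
P = 192 (P = -(-4)*8*6 = -4*(-8)*6 = 32*6 = 192)
X(q, M) = -48 (X(q, M) = -¼*192 = -48)
X(208, 246)/(-49998) = -48/(-49998) = -48*(-1/49998) = 8/8333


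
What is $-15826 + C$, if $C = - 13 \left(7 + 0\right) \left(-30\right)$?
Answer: $-13096$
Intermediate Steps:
$C = 2730$ ($C = \left(-13\right) 7 \left(-30\right) = \left(-91\right) \left(-30\right) = 2730$)
$-15826 + C = -15826 + 2730 = -13096$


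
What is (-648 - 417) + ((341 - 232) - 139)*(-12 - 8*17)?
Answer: 3375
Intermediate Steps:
(-648 - 417) + ((341 - 232) - 139)*(-12 - 8*17) = -1065 + (109 - 139)*(-12 - 136) = -1065 - 30*(-148) = -1065 + 4440 = 3375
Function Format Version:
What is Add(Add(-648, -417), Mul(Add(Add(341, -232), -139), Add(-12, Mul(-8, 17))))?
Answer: 3375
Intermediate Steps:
Add(Add(-648, -417), Mul(Add(Add(341, -232), -139), Add(-12, Mul(-8, 17)))) = Add(-1065, Mul(Add(109, -139), Add(-12, -136))) = Add(-1065, Mul(-30, -148)) = Add(-1065, 4440) = 3375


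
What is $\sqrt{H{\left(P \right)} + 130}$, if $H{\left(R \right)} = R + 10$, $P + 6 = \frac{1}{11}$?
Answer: $\frac{5 \sqrt{649}}{11} \approx 11.58$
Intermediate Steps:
$P = - \frac{65}{11}$ ($P = -6 + \frac{1}{11} = - \frac{65}{11} \approx -5.9091$)
$H{\left(R \right)} = 10 + R$
$\sqrt{H{\left(P \right)} + 130} = \sqrt{\left(10 - \frac{65}{11}\right) + 130} = \sqrt{\frac{45}{11} + 130} = \sqrt{\frac{1475}{11}} = \frac{5 \sqrt{649}}{11}$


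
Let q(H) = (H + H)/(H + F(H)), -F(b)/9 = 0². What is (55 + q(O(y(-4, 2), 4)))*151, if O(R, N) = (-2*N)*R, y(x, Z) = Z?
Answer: 8607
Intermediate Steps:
F(b) = 0 (F(b) = -9*0² = -9*0 = 0)
O(R, N) = -2*N*R
q(H) = 2 (q(H) = (H + H)/(H + 0) = (2*H)/H = 2)
(55 + q(O(y(-4, 2), 4)))*151 = (55 + 2)*151 = 57*151 = 8607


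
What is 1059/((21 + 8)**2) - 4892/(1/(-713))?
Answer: 2933405695/841 ≈ 3.4880e+6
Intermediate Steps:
1059/((21 + 8)**2) - 4892/(1/(-713)) = 1059/(29**2) - 4892/(-1/713) = 1059/841 - 4892*(-713) = 1059*(1/841) + 3487996 = 1059/841 + 3487996 = 2933405695/841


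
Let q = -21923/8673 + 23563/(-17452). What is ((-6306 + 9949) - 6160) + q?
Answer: -381563092427/151361196 ≈ -2520.9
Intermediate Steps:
q = -586962095/151361196 (q = -21923*1/8673 + 23563*(-1/17452) = -21923/8673 - 23563/17452 = -586962095/151361196 ≈ -3.8779)
((-6306 + 9949) - 6160) + q = ((-6306 + 9949) - 6160) - 586962095/151361196 = (3643 - 6160) - 586962095/151361196 = -2517 - 586962095/151361196 = -381563092427/151361196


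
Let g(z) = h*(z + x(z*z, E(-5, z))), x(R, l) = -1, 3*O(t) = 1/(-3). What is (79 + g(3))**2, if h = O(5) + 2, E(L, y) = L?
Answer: 555025/81 ≈ 6852.2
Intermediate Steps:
O(t) = -1/9 (O(t) = (1/3)/(-3) = (1/3)*(-1/3) = -1/9)
h = 17/9 (h = -1/9 + 2 = 17/9 ≈ 1.8889)
g(z) = -17/9 + 17*z/9 (g(z) = 17*(z - 1)/9 = 17*(-1 + z)/9 = -17/9 + 17*z/9)
(79 + g(3))**2 = (79 + (-17/9 + (17/9)*3))**2 = (79 + (-17/9 + 17/3))**2 = (79 + 34/9)**2 = (745/9)**2 = 555025/81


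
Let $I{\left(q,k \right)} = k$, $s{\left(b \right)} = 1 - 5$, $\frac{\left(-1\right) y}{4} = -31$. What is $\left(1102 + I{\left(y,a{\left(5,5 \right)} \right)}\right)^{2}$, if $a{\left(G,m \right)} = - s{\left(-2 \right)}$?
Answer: $1223236$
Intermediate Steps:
$y = 124$ ($y = \left(-4\right) \left(-31\right) = 124$)
$s{\left(b \right)} = -4$
$a{\left(G,m \right)} = 4$ ($a{\left(G,m \right)} = \left(-1\right) \left(-4\right) = 4$)
$\left(1102 + I{\left(y,a{\left(5,5 \right)} \right)}\right)^{2} = \left(1102 + 4\right)^{2} = 1106^{2} = 1223236$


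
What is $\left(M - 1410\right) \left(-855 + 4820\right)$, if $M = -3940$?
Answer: $-21212750$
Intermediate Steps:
$\left(M - 1410\right) \left(-855 + 4820\right) = \left(-3940 - 1410\right) \left(-855 + 4820\right) = \left(-5350\right) 3965 = -21212750$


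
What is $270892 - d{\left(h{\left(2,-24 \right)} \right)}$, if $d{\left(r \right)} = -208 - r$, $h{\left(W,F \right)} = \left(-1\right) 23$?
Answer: $271077$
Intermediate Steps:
$h{\left(W,F \right)} = -23$
$270892 - d{\left(h{\left(2,-24 \right)} \right)} = 270892 - \left(-208 - -23\right) = 270892 - \left(-208 + 23\right) = 270892 - -185 = 270892 + 185 = 271077$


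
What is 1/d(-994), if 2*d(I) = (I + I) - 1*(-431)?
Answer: -2/1557 ≈ -0.0012845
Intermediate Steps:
d(I) = 431/2 + I (d(I) = ((I + I) - 1*(-431))/2 = (2*I + 431)/2 = (431 + 2*I)/2 = 431/2 + I)
1/d(-994) = 1/(431/2 - 994) = 1/(-1557/2) = -2/1557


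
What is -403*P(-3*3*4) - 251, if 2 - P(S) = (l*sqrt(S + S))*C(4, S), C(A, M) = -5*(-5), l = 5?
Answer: -1057 + 302250*I*sqrt(2) ≈ -1057.0 + 4.2745e+5*I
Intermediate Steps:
C(A, M) = 25
P(S) = 2 - 125*sqrt(2)*sqrt(S) (P(S) = 2 - 5*sqrt(S + S)*25 = 2 - 5*sqrt(2*S)*25 = 2 - 5*(sqrt(2)*sqrt(S))*25 = 2 - 5*sqrt(2)*sqrt(S)*25 = 2 - 125*sqrt(2)*sqrt(S))
-403*P(-3*3*4) - 251 = -403*(2 - 125*sqrt(2)*sqrt(-3*3*4)) - 251 = -403*(2 - 125*sqrt(2)*sqrt(-9*4)) - 251 = -403*(2 - 125*sqrt(2)*sqrt(-36)) - 251 = -403*(2 - 125*sqrt(2)*6*I) - 251 = -403*(2 - 750*I*sqrt(2)) - 251 = (-806 + 302250*I*sqrt(2)) - 251 = -1057 + 302250*I*sqrt(2)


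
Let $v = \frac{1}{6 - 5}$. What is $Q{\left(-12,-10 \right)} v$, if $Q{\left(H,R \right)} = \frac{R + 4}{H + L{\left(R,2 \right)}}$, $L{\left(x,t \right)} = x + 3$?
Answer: $\frac{6}{19} \approx 0.31579$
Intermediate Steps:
$L{\left(x,t \right)} = 3 + x$
$Q{\left(H,R \right)} = \frac{4 + R}{3 + H + R}$ ($Q{\left(H,R \right)} = \frac{R + 4}{H + \left(3 + R\right)} = \frac{4 + R}{3 + H + R}$)
$v = 1$ ($v = \frac{1}{6 - 5} = 1^{-1} = 1$)
$Q{\left(-12,-10 \right)} v = \frac{4 - 10}{3 - 12 - 10} \cdot 1 = \frac{1}{-19} \left(-6\right) 1 = \left(- \frac{1}{19}\right) \left(-6\right) 1 = \frac{6}{19} \cdot 1 = \frac{6}{19}$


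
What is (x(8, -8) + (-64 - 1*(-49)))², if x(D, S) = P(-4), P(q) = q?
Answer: 361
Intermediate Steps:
x(D, S) = -4
(x(8, -8) + (-64 - 1*(-49)))² = (-4 + (-64 - 1*(-49)))² = (-4 + (-64 + 49))² = (-4 - 15)² = (-19)² = 361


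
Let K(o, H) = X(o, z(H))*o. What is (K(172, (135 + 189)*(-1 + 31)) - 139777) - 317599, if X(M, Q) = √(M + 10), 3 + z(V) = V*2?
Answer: -457376 + 172*√182 ≈ -4.5506e+5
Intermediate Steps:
z(V) = -3 + 2*V (z(V) = -3 + V*2 = -3 + 2*V)
X(M, Q) = √(10 + M)
K(o, H) = o*√(10 + o) (K(o, H) = √(10 + o)*o = o*√(10 + o))
(K(172, (135 + 189)*(-1 + 31)) - 139777) - 317599 = (172*√(10 + 172) - 139777) - 317599 = (172*√182 - 139777) - 317599 = (-139777 + 172*√182) - 317599 = -457376 + 172*√182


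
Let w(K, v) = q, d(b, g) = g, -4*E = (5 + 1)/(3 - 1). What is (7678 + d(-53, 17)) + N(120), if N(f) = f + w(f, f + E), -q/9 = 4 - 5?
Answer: 7824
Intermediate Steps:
E = -¾ (E = -(5 + 1)/(4*(3 - 1)) = -3/(2*2) = -¼*3 = -¾ ≈ -0.75000)
q = 9 (q = -9*(4 - 5) = -9*(-1) = 9)
w(K, v) = 9
N(f) = 9 + f (N(f) = f + 9 = 9 + f)
(7678 + d(-53, 17)) + N(120) = (7678 + 17) + (9 + 120) = 7695 + 129 = 7824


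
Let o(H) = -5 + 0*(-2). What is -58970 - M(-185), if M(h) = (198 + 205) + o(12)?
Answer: -59368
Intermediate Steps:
o(H) = -5 (o(H) = -5 + 0 = -5)
M(h) = 398 (M(h) = (198 + 205) - 5 = 403 - 5 = 398)
-58970 - M(-185) = -58970 - 1*398 = -58970 - 398 = -59368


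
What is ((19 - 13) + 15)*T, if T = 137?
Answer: 2877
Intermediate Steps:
((19 - 13) + 15)*T = ((19 - 13) + 15)*137 = (6 + 15)*137 = 21*137 = 2877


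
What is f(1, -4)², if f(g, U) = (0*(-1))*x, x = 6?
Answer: 0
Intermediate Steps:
f(g, U) = 0 (f(g, U) = (0*(-1))*6 = 0*6 = 0)
f(1, -4)² = 0² = 0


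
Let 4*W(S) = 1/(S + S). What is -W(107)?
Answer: -1/856 ≈ -0.0011682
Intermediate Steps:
W(S) = 1/(8*S) (W(S) = 1/(4*(S + S)) = 1/(4*((2*S))) = (1/(2*S))/4 = 1/(8*S))
-W(107) = -1/(8*107) = -1*1/856 = -1/856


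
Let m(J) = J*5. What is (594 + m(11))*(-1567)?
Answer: -1016983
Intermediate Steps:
m(J) = 5*J
(594 + m(11))*(-1567) = (594 + 5*11)*(-1567) = (594 + 55)*(-1567) = 649*(-1567) = -1016983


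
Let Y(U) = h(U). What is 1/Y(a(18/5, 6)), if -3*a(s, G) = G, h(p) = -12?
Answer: -1/12 ≈ -0.083333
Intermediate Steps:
a(s, G) = -G/3
Y(U) = -12
1/Y(a(18/5, 6)) = 1/(-12) = -1/12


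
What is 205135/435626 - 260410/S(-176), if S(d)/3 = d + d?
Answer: 28414497305/115005264 ≈ 247.07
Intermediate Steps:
S(d) = 6*d (S(d) = 3*(d + d) = 3*(2*d) = 6*d)
205135/435626 - 260410/S(-176) = 205135/435626 - 260410/(6*(-176)) = 205135*(1/435626) - 260410/(-1056) = 205135/435626 - 260410*(-1/1056) = 205135/435626 + 130205/528 = 28414497305/115005264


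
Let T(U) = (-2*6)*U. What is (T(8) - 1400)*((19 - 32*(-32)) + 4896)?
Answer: -8884744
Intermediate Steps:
T(U) = -12*U
(T(8) - 1400)*((19 - 32*(-32)) + 4896) = (-12*8 - 1400)*((19 - 32*(-32)) + 4896) = (-96 - 1400)*((19 + 1024) + 4896) = -1496*(1043 + 4896) = -1496*5939 = -8884744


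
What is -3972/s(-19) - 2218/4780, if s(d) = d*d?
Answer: -9893429/862790 ≈ -11.467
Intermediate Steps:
s(d) = d²
-3972/s(-19) - 2218/4780 = -3972/((-19)²) - 2218/4780 = -3972/361 - 2218*1/4780 = -3972*1/361 - 1109/2390 = -3972/361 - 1109/2390 = -9893429/862790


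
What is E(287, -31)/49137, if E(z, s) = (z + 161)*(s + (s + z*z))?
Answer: 36873536/49137 ≈ 750.42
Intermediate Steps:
E(z, s) = (161 + z)*(z² + 2*s) (E(z, s) = (161 + z)*(s + (s + z²)) = (161 + z)*(z² + 2*s))
E(287, -31)/49137 = (287³ + 161*287² + 322*(-31) + 2*(-31)*287)/49137 = (23639903 + 161*82369 - 9982 - 17794)*(1/49137) = (23639903 + 13261409 - 9982 - 17794)*(1/49137) = 36873536*(1/49137) = 36873536/49137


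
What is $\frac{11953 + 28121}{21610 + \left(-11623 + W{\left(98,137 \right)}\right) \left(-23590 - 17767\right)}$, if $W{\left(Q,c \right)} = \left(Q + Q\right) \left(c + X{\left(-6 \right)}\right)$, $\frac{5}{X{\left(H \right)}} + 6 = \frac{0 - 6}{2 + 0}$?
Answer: $- \frac{360666}{5627707427} \approx -6.4088 \cdot 10^{-5}$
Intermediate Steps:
$X{\left(H \right)} = - \frac{5}{9}$ ($X{\left(H \right)} = \frac{5}{-6 + \frac{0 - 6}{2 + 0}} = \frac{5}{-6 - \frac{6}{2}} = \frac{5}{-6 - 3} = \frac{5}{-9} = 5 \left(- \frac{1}{9}\right) = - \frac{5}{9}$)
$W{\left(Q,c \right)} = 2 Q \left(- \frac{5}{9} + c\right)$ ($W{\left(Q,c \right)} = \left(Q + Q\right) \left(c - \frac{5}{9}\right) = 2 Q \left(- \frac{5}{9} + c\right)$)
$\frac{11953 + 28121}{21610 + \left(-11623 + W{\left(98,137 \right)}\right) \left(-23590 - 17767\right)} = \frac{11953 + 28121}{21610 + \left(-11623 + \frac{2}{9} \cdot 98 \left(-5 + 9 \cdot 137\right)\right) \left(-23590 - 17767\right)} = \frac{40074}{21610 + \left(-11623 + \frac{2}{9} \cdot 98 \left(-5 + 1233\right)\right) \left(-41357\right)} = \frac{40074}{21610 + \left(-11623 + \frac{2}{9} \cdot 98 \cdot 1228\right) \left(-41357\right)} = \frac{40074}{21610 + \left(-11623 + \frac{240688}{9}\right) \left(-41357\right)} = \frac{40074}{21610 + \frac{136081}{9} \left(-41357\right)} = \frac{40074}{21610 - \frac{5627901917}{9}} = \frac{40074}{- \frac{5627707427}{9}} = 40074 \left(- \frac{9}{5627707427}\right) = - \frac{360666}{5627707427}$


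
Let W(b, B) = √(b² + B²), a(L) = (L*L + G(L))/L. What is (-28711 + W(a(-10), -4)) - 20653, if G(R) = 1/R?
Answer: -49364 + √1158001/100 ≈ -49353.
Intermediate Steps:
G(R) = 1/R
a(L) = (1/L + L²)/L (a(L) = (L*L + 1/L)/L = (L² + 1/L)/L = (1/L + L²)/L)
W(b, B) = √(B² + b²)
(-28711 + W(a(-10), -4)) - 20653 = (-28711 + √((-4)² + (-10 + (-10)⁻²)²)) - 20653 = (-28711 + √(16 + (-10 + 1/100)²)) - 20653 = (-28711 + √(16 + (-999/100)²)) - 20653 = (-28711 + √(16 + 998001/10000)) - 20653 = (-28711 + √(1158001/10000)) - 20653 = (-28711 + √1158001/100) - 20653 = -49364 + √1158001/100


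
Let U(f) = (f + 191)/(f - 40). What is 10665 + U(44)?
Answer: 42895/4 ≈ 10724.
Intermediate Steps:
U(f) = (191 + f)/(-40 + f)
10665 + U(44) = 10665 + (191 + 44)/(-40 + 44) = 10665 + 235/4 = 42895/4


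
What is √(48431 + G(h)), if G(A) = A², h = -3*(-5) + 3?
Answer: 7*√995 ≈ 220.81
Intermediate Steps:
h = 18 (h = 15 + 3 = 18)
√(48431 + G(h)) = √(48431 + 18²) = √(48431 + 324) = √48755 = 7*√995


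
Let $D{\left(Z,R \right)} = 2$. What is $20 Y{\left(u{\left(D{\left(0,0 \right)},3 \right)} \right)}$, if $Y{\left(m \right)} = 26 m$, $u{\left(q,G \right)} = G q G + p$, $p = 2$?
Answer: $10400$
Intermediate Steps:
$u{\left(q,G \right)} = 2 + q G^{2}$ ($u{\left(q,G \right)} = G q G + 2 = q G^{2} + 2 = 2 + q G^{2}$)
$20 Y{\left(u{\left(D{\left(0,0 \right)},3 \right)} \right)} = 20 \cdot 26 \left(2 + 2 \cdot 3^{2}\right) = 20 \cdot 26 \left(2 + 2 \cdot 9\right) = 20 \cdot 26 \left(2 + 18\right) = 20 \cdot 26 \cdot 20 = 20 \cdot 520 = 10400$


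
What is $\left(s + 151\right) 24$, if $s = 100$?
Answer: $6024$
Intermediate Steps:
$\left(s + 151\right) 24 = \left(100 + 151\right) 24 = 251 \cdot 24 = 6024$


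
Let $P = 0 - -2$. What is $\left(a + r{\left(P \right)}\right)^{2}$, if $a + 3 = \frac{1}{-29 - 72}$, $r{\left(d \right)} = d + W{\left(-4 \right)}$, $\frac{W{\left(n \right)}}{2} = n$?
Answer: $\frac{828100}{10201} \approx 81.178$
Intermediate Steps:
$W{\left(n \right)} = 2 n$
$P = 2$ ($P = 0 + 2 = 2$)
$r{\left(d \right)} = -8 + d$ ($r{\left(d \right)} = d + 2 \left(-4\right) = d - 8 = -8 + d$)
$a = - \frac{304}{101}$ ($a = -3 + \frac{1}{-29 - 72} = -3 + \frac{1}{-101} = -3 - \frac{1}{101} = - \frac{304}{101} \approx -3.0099$)
$\left(a + r{\left(P \right)}\right)^{2} = \left(- \frac{304}{101} + \left(-8 + 2\right)\right)^{2} = \left(- \frac{304}{101} - 6\right)^{2} = \left(- \frac{910}{101}\right)^{2} = \frac{828100}{10201}$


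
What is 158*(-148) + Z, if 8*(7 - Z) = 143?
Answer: -187159/8 ≈ -23395.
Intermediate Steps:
Z = -87/8 (Z = 7 - ⅛*143 = 7 - 143/8 = -87/8 ≈ -10.875)
158*(-148) + Z = 158*(-148) - 87/8 = -23384 - 87/8 = -187159/8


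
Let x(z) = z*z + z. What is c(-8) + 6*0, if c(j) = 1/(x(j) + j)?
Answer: 1/48 ≈ 0.020833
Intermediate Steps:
x(z) = z + z**2 (x(z) = z**2 + z = z + z**2)
c(j) = 1/(j + j*(1 + j)) (c(j) = 1/(j*(1 + j) + j) = 1/(j + j*(1 + j)))
c(-8) + 6*0 = 1/((-8)*(2 - 8)) + 6*0 = -1/8/(-6) + 0 = -1/8*(-1/6) + 0 = 1/48 + 0 = 1/48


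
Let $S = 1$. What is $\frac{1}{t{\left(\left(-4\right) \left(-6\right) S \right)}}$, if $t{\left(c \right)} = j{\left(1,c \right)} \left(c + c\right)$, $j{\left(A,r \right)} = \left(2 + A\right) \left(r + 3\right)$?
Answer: $\frac{1}{3888} \approx 0.0002572$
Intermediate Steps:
$j{\left(A,r \right)} = \left(2 + A\right) \left(3 + r\right)$
$t{\left(c \right)} = 2 c \left(9 + 3 c\right)$ ($t{\left(c \right)} = \left(6 + 2 c + 3 \cdot 1 + 1 c\right) \left(c + c\right) = \left(6 + 2 c + 3 + c\right) 2 c = \left(9 + 3 c\right) 2 c = 2 c \left(9 + 3 c\right)$)
$\frac{1}{t{\left(\left(-4\right) \left(-6\right) S \right)}} = \frac{1}{6 \left(-4\right) \left(-6\right) 1 \left(3 + \left(-4\right) \left(-6\right) 1\right)} = \frac{1}{6 \cdot 24 \cdot 1 \left(3 + 24 \cdot 1\right)} = \frac{1}{6 \cdot 24 \left(3 + 24\right)} = \frac{1}{6 \cdot 24 \cdot 27} = \frac{1}{3888}$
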